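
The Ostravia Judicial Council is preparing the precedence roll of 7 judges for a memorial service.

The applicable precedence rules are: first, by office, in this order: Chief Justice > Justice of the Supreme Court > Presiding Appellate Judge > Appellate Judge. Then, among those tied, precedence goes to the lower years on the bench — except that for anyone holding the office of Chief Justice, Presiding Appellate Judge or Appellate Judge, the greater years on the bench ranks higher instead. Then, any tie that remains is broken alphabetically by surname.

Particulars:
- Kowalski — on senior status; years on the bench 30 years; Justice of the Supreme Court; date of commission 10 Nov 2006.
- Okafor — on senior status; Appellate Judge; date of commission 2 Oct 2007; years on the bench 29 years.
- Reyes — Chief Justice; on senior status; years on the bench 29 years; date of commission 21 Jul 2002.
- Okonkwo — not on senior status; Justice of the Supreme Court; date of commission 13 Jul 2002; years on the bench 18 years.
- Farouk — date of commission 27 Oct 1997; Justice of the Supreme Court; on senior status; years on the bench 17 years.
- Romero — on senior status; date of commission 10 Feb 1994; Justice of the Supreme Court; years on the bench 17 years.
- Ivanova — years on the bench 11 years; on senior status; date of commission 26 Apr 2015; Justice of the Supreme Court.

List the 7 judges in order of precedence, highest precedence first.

Reyes, Ivanova, Farouk, Romero, Okonkwo, Kowalski, Okafor

By office: Reyes (Chief Justice); then Ivanova, Farouk, Romero, Okonkwo and Kowalski (Justice of the Supreme Court); then Okafor (Appellate Judge).
Among Ivanova, Farouk, Romero, Okonkwo and Kowalski, by years on the bench (lower first): Ivanova (11 years) before Farouk and Romero (17 years) before Okonkwo (18 years) before Kowalski (30 years).
Among Farouk and Romero, alphabetically by surname: Farouk before Romero.
Full order: Reyes, Ivanova, Farouk, Romero, Okonkwo, Kowalski, Okafor.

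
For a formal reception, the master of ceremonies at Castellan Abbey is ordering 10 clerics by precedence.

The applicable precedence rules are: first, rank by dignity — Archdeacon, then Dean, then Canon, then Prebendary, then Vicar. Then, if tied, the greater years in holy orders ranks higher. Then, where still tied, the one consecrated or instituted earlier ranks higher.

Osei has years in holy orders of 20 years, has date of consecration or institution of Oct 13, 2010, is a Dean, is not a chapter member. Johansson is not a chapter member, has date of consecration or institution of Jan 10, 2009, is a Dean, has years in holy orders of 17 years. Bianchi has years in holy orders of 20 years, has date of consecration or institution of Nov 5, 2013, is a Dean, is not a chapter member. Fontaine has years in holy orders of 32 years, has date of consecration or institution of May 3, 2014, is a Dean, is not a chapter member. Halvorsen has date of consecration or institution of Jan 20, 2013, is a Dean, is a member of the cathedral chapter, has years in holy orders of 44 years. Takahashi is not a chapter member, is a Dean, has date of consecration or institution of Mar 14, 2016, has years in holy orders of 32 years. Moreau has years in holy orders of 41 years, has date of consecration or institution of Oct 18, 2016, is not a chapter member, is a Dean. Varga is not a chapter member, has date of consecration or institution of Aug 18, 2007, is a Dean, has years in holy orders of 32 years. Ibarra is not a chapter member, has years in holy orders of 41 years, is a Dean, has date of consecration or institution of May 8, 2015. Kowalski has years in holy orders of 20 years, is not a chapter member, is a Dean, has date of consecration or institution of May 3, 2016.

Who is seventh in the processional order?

By dignity: Halvorsen, Ibarra, Moreau, Varga, Fontaine, Takahashi, Osei, Bianchi, Kowalski and Johansson (Dean).
Among Halvorsen, Ibarra, Moreau, Varga, Fontaine, Takahashi, Osei, Bianchi, Kowalski and Johansson, by years in holy orders (higher first): Halvorsen (44 years) before Ibarra and Moreau (41 years) before Varga, Fontaine and Takahashi (32 years) before Osei, Bianchi and Kowalski (20 years) before Johansson (17 years).
Among Ibarra and Moreau, by date of consecration or institution (earlier first): Ibarra (May 8, 2015) before Moreau (Oct 18, 2016).
Among Varga, Fontaine and Takahashi, by date of consecration or institution (earlier first): Varga (Aug 18, 2007) before Fontaine (May 3, 2014) before Takahashi (Mar 14, 2016).
Among Osei, Bianchi and Kowalski, by date of consecration or institution (earlier first): Osei (Oct 13, 2010) before Bianchi (Nov 5, 2013) before Kowalski (May 3, 2016).
Order: Halvorsen, Ibarra, Moreau, Varga, Fontaine, Takahashi, Osei, Bianchi, Kowalski, Johansson.

Osei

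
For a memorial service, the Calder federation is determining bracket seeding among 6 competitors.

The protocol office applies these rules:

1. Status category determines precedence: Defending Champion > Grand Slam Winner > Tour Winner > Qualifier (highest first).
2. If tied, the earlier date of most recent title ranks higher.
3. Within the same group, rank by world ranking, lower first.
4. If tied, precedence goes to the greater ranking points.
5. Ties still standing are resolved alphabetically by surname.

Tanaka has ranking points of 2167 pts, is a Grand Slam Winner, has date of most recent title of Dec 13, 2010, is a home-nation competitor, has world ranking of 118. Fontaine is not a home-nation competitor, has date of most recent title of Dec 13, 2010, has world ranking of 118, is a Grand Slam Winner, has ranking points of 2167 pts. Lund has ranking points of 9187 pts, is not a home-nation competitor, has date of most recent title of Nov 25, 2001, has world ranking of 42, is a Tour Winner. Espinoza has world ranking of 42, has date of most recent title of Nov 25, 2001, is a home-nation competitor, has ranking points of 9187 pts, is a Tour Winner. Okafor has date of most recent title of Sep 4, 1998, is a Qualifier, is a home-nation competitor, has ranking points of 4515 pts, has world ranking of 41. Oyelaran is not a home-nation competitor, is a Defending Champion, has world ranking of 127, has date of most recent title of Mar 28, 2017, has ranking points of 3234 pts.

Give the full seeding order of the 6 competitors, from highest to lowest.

By status category: Oyelaran (Defending Champion); then Fontaine and Tanaka (Grand Slam Winner); then Espinoza and Lund (Tour Winner); then Okafor (Qualifier).
Fontaine and Tanaka both have date of most recent title Dec 13, 2010, so the next rule applies.
Fontaine and Tanaka both have world ranking 118, so the next rule applies.
Fontaine and Tanaka both have ranking points 2167 pts, so the next rule applies.
Among Fontaine and Tanaka, alphabetically by surname: Fontaine before Tanaka.
Espinoza and Lund both have date of most recent title Nov 25, 2001, so the next rule applies.
Espinoza and Lund both have world ranking 42, so the next rule applies.
Espinoza and Lund both have ranking points 9187 pts, so the next rule applies.
Among Espinoza and Lund, alphabetically by surname: Espinoza before Lund.
Full order: Oyelaran, Fontaine, Tanaka, Espinoza, Lund, Okafor.

Oyelaran, Fontaine, Tanaka, Espinoza, Lund, Okafor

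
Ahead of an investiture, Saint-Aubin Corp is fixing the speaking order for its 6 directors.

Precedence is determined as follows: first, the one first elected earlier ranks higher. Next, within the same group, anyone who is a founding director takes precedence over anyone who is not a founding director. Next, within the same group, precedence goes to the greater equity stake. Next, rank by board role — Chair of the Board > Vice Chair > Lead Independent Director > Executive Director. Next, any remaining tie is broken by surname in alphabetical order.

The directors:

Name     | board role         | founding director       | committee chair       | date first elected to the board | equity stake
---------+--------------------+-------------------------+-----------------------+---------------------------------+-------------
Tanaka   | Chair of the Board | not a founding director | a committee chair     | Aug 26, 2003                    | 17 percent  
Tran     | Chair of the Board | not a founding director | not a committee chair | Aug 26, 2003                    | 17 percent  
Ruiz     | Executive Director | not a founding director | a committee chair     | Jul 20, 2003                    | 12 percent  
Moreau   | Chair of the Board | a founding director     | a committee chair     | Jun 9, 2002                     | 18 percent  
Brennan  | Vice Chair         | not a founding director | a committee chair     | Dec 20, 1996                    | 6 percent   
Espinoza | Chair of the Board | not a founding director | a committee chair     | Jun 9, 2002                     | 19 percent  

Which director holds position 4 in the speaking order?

By date first elected to the board (earlier first): Brennan (Dec 20, 1996); then Moreau and Espinoza (both Jun 9, 2002); then Ruiz (Jul 20, 2003); then Tanaka and Tran (both Aug 26, 2003).
Among Moreau and Espinoza, a founding director before not a founding director: Moreau (a founding director) before Espinoza (not a founding director).
Tanaka and Tran are each not a founding director, so the next rule applies.
Tanaka and Tran both have equity stake 17 percent, so the next rule applies.
Tanaka and Tran are each Chair of the Board, so the next rule applies.
Among Tanaka and Tran, alphabetically by surname: Tanaka before Tran.
Order: Brennan, Moreau, Espinoza, Ruiz, Tanaka, Tran.

Ruiz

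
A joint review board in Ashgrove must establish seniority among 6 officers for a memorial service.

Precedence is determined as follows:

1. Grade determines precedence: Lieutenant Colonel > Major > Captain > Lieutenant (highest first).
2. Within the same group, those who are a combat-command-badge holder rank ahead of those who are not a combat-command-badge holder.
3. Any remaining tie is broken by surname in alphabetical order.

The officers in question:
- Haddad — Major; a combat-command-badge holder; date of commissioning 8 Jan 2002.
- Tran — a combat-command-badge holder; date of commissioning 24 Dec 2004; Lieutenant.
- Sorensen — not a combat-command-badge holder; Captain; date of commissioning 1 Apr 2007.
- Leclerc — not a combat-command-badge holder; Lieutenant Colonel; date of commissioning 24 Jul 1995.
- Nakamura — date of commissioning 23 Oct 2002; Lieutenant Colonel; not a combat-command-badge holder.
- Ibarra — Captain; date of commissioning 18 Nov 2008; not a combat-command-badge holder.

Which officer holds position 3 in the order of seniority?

Haddad

By grade: Leclerc and Nakamura (Lieutenant Colonel); then Haddad (Major); then Ibarra and Sorensen (Captain); then Tran (Lieutenant).
Leclerc and Nakamura are each not a combat-command-badge holder, so the next rule applies.
Among Leclerc and Nakamura, alphabetically by surname: Leclerc before Nakamura.
Ibarra and Sorensen are each not a combat-command-badge holder, so the next rule applies.
Among Ibarra and Sorensen, alphabetically by surname: Ibarra before Sorensen.
Order: Leclerc, Nakamura, Haddad, Ibarra, Sorensen, Tran.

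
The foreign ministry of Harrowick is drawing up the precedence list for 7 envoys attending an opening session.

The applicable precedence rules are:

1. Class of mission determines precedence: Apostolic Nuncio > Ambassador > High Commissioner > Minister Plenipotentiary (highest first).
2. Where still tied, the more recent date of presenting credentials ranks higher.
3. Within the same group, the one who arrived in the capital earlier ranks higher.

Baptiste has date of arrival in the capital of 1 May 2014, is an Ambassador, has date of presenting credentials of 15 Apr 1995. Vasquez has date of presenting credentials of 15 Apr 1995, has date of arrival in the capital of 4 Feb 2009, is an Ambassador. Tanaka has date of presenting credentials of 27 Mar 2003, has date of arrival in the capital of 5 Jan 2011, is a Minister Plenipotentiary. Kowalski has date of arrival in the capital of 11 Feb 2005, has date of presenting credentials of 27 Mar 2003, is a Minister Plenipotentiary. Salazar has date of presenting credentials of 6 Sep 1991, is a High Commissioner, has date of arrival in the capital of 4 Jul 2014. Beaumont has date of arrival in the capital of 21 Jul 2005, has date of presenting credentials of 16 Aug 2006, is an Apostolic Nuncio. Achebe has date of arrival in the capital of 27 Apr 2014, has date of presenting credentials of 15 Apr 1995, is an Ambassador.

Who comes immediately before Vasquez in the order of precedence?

Beaumont

By class of mission: Beaumont (Apostolic Nuncio); then Vasquez, Achebe and Baptiste (Ambassador); then Salazar (High Commissioner); then Kowalski and Tanaka (Minister Plenipotentiary).
Vasquez, Achebe and Baptiste all have date of presenting credentials 15 Apr 1995, so the next rule applies.
Among Vasquez, Achebe and Baptiste, by date of arrival in the capital (earlier first): Vasquez (4 Feb 2009) before Achebe (27 Apr 2014) before Baptiste (1 May 2014).
Kowalski and Tanaka both have date of presenting credentials 27 Mar 2003, so the next rule applies.
Among Kowalski and Tanaka, by date of arrival in the capital (earlier first): Kowalski (11 Feb 2005) before Tanaka (5 Jan 2011).
Order: Beaumont, Vasquez, Achebe, Baptiste, Salazar, Kowalski, Tanaka.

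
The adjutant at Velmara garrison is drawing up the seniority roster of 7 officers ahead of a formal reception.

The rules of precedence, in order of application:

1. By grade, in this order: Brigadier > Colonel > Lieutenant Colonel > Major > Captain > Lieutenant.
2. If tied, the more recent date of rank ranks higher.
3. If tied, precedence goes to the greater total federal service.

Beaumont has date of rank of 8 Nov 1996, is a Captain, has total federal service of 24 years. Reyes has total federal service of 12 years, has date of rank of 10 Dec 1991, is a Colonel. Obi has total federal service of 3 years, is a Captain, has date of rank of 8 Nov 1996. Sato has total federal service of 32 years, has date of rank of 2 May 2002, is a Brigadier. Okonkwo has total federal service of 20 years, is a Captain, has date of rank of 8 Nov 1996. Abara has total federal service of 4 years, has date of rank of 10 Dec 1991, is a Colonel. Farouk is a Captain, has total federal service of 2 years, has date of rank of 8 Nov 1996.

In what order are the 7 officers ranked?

Sato, Reyes, Abara, Beaumont, Okonkwo, Obi, Farouk

By grade: Sato (Brigadier); then Reyes and Abara (Colonel); then Beaumont, Okonkwo, Obi and Farouk (Captain).
Reyes and Abara both have date of rank 10 Dec 1991, so the next rule applies.
Among Reyes and Abara, by total federal service (higher first): Reyes (12 years) before Abara (4 years).
Beaumont, Okonkwo, Obi and Farouk all have date of rank 8 Nov 1996, so the next rule applies.
Among Beaumont, Okonkwo, Obi and Farouk, by total federal service (higher first): Beaumont (24 years) before Okonkwo (20 years) before Obi (3 years) before Farouk (2 years).
Full order: Sato, Reyes, Abara, Beaumont, Okonkwo, Obi, Farouk.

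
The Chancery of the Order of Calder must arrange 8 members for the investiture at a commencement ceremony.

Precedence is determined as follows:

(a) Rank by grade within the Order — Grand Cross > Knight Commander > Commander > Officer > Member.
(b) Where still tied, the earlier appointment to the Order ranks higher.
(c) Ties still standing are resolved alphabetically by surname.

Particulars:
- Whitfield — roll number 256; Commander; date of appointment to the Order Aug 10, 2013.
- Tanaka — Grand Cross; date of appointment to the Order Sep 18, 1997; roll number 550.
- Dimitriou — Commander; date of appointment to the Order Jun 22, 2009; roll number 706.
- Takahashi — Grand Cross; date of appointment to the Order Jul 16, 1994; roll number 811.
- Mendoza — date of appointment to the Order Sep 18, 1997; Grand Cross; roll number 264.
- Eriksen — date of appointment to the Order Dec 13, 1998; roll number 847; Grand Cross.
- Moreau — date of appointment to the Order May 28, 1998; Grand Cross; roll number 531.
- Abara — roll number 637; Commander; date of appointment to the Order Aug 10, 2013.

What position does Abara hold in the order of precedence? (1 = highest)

7

By grade within the Order: Takahashi, Mendoza, Tanaka, Moreau and Eriksen (Grand Cross); then Dimitriou, Abara and Whitfield (Commander).
Among Takahashi, Mendoza, Tanaka, Moreau and Eriksen, by date of appointment to the Order (earlier first): Takahashi (Jul 16, 1994) before Mendoza and Tanaka (Sep 18, 1997) before Moreau (May 28, 1998) before Eriksen (Dec 13, 1998).
Among Mendoza and Tanaka, alphabetically by surname: Mendoza before Tanaka.
Among Dimitriou, Abara and Whitfield, by date of appointment to the Order (earlier first): Dimitriou (Jun 22, 2009) before Abara and Whitfield (Aug 10, 2013).
Among Abara and Whitfield, alphabetically by surname: Abara before Whitfield.
Order: Takahashi, Mendoza, Tanaka, Moreau, Eriksen, Dimitriou, Abara, Whitfield. So position 7.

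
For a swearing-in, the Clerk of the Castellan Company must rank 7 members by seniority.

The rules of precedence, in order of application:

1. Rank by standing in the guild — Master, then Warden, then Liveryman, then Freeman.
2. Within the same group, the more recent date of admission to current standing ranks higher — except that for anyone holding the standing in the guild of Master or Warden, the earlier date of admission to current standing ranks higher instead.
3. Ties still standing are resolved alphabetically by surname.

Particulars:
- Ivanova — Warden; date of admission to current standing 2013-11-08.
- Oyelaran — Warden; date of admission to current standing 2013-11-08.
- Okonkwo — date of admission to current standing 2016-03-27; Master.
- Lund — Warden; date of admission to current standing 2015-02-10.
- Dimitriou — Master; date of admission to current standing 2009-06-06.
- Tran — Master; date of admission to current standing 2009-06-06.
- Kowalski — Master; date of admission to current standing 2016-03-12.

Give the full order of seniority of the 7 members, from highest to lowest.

By standing in the guild: Dimitriou, Tran, Kowalski and Okonkwo (Master); then Ivanova, Oyelaran and Lund (Warden).
Among Dimitriou, Tran, Kowalski and Okonkwo, by date of admission to current standing (earlier first) (reversed rule for this group): Dimitriou and Tran (2009-06-06) before Kowalski (2016-03-12) before Okonkwo (2016-03-27).
Among Dimitriou and Tran, alphabetically by surname: Dimitriou before Tran.
Among Ivanova, Oyelaran and Lund, by date of admission to current standing (earlier first) (reversed rule for this group): Ivanova and Oyelaran (2013-11-08) before Lund (2015-02-10).
Among Ivanova and Oyelaran, alphabetically by surname: Ivanova before Oyelaran.
Full order: Dimitriou, Tran, Kowalski, Okonkwo, Ivanova, Oyelaran, Lund.

Dimitriou, Tran, Kowalski, Okonkwo, Ivanova, Oyelaran, Lund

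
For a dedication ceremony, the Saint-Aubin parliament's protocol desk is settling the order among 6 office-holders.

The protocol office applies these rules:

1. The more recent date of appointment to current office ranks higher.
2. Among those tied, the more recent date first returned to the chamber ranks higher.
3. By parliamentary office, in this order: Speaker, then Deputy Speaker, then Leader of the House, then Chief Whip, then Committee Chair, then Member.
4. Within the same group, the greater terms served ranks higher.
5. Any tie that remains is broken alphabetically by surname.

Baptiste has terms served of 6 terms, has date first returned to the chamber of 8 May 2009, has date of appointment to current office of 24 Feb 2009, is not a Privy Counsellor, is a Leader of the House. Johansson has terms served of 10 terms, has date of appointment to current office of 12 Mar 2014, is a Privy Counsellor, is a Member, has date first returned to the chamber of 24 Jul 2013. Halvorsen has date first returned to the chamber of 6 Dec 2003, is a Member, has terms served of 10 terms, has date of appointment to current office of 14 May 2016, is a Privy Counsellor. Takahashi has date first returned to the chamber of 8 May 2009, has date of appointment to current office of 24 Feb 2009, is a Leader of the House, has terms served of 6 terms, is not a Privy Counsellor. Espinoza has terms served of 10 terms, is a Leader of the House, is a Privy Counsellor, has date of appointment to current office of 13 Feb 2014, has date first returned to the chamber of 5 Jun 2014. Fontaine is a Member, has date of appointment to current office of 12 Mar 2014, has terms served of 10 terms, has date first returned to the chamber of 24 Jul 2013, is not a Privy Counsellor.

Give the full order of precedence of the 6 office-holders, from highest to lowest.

By date of appointment to current office (later first): Halvorsen (14 May 2016); then Fontaine and Johansson (both 12 Mar 2014); then Espinoza (13 Feb 2014); then Baptiste and Takahashi (both 24 Feb 2009).
Fontaine and Johansson both have date first returned to the chamber 24 Jul 2013, so the next rule applies.
Fontaine and Johansson are each Member, so the next rule applies.
Fontaine and Johansson both have terms served 10 terms, so the next rule applies.
Among Fontaine and Johansson, alphabetically by surname: Fontaine before Johansson.
Baptiste and Takahashi both have date first returned to the chamber 8 May 2009, so the next rule applies.
Baptiste and Takahashi are each Leader of the House, so the next rule applies.
Baptiste and Takahashi both have terms served 6 terms, so the next rule applies.
Among Baptiste and Takahashi, alphabetically by surname: Baptiste before Takahashi.
Full order: Halvorsen, Fontaine, Johansson, Espinoza, Baptiste, Takahashi.

Halvorsen, Fontaine, Johansson, Espinoza, Baptiste, Takahashi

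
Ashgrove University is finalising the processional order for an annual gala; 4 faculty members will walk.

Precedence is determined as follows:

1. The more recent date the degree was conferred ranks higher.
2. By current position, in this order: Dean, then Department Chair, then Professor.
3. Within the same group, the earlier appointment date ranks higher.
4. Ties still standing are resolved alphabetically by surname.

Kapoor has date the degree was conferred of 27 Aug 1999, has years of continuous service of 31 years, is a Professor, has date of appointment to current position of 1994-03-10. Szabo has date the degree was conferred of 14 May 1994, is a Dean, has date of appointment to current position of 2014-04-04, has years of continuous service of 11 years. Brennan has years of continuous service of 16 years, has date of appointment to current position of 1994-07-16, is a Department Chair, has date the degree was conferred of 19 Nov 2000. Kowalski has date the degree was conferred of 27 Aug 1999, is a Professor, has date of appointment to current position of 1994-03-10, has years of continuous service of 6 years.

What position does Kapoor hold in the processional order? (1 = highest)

2

By date the degree was conferred (later first): Brennan (19 Nov 2000); then Kapoor and Kowalski (both 27 Aug 1999); then Szabo (14 May 1994).
Kapoor and Kowalski are each Professor, so the next rule applies.
Kapoor and Kowalski both have date of appointment to current position 1994-03-10, so the next rule applies.
Among Kapoor and Kowalski, alphabetically by surname: Kapoor before Kowalski.
Order: Brennan, Kapoor, Kowalski, Szabo. So position 2.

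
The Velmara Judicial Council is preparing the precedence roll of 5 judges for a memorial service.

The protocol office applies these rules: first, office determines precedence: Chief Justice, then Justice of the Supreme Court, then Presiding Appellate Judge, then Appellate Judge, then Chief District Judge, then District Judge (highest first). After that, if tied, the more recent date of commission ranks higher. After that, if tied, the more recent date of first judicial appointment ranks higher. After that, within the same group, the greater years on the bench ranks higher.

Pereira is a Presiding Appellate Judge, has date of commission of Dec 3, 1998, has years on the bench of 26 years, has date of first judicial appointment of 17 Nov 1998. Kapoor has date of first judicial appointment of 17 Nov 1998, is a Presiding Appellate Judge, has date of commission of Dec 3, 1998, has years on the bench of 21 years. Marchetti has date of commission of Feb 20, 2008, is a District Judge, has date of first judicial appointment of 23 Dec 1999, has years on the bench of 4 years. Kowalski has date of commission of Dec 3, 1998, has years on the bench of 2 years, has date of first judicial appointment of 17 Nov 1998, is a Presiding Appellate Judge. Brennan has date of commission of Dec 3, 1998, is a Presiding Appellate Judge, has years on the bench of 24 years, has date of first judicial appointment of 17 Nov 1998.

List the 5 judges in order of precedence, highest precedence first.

By office: Pereira, Brennan, Kapoor and Kowalski (Presiding Appellate Judge); then Marchetti (District Judge).
Pereira, Brennan, Kapoor and Kowalski all have date of commission Dec 3, 1998, so the next rule applies.
Pereira, Brennan, Kapoor and Kowalski all have date of first judicial appointment 17 Nov 1998, so the next rule applies.
Among Pereira, Brennan, Kapoor and Kowalski, by years on the bench (higher first): Pereira (26 years) before Brennan (24 years) before Kapoor (21 years) before Kowalski (2 years).
Full order: Pereira, Brennan, Kapoor, Kowalski, Marchetti.

Pereira, Brennan, Kapoor, Kowalski, Marchetti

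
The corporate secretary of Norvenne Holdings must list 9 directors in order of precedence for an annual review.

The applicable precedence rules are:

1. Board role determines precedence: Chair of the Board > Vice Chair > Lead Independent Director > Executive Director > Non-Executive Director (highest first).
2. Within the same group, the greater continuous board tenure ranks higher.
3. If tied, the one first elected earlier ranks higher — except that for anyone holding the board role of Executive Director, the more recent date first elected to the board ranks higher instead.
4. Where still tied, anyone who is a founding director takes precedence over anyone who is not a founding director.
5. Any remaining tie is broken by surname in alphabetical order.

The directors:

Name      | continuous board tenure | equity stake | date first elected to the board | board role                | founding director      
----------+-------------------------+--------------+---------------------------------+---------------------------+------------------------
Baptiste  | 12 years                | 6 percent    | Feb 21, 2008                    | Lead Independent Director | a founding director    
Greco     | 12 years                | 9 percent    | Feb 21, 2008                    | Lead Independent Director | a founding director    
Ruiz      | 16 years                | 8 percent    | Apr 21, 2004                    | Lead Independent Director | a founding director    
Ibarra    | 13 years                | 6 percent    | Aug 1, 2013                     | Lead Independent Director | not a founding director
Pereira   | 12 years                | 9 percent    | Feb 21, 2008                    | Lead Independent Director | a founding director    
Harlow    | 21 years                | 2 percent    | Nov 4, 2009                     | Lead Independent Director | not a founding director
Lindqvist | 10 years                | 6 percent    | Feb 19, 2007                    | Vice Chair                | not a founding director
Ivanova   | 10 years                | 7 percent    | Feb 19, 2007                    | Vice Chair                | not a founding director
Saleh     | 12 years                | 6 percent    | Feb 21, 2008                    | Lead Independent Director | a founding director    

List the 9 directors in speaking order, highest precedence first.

By board role: Ivanova and Lindqvist (Vice Chair); then Harlow, Ruiz, Ibarra, Baptiste, Greco, Pereira and Saleh (Lead Independent Director).
Ivanova and Lindqvist both have continuous board tenure 10 years, so the next rule applies.
Ivanova and Lindqvist both have date first elected to the board Feb 19, 2007, so the next rule applies.
Ivanova and Lindqvist are each not a founding director, so the next rule applies.
Among Ivanova and Lindqvist, alphabetically by surname: Ivanova before Lindqvist.
Among Harlow, Ruiz, Ibarra, Baptiste, Greco, Pereira and Saleh, by continuous board tenure (higher first): Harlow (21 years) before Ruiz (16 years) before Ibarra (13 years) before Baptiste, Greco, Pereira and Saleh (12 years).
Baptiste, Greco, Pereira and Saleh all have date first elected to the board Feb 21, 2008, so the next rule applies.
Baptiste, Greco, Pereira and Saleh are each a founding director, so the next rule applies.
Among Baptiste, Greco, Pereira and Saleh, alphabetically by surname: Baptiste before Greco before Pereira before Saleh.
Full order: Ivanova, Lindqvist, Harlow, Ruiz, Ibarra, Baptiste, Greco, Pereira, Saleh.

Ivanova, Lindqvist, Harlow, Ruiz, Ibarra, Baptiste, Greco, Pereira, Saleh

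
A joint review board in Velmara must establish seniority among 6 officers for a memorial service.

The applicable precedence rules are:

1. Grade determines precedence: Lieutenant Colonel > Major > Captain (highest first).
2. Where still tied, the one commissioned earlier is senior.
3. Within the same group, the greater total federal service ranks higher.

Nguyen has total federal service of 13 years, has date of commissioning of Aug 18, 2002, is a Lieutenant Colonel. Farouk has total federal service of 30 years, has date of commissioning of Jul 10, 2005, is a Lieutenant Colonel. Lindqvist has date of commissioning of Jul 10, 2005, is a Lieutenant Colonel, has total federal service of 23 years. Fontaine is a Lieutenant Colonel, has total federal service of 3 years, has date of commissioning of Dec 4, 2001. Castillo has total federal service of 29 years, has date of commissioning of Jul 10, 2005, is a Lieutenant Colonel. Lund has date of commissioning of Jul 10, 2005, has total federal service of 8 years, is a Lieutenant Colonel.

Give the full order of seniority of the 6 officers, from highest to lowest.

Fontaine, Nguyen, Farouk, Castillo, Lindqvist, Lund

By grade: Fontaine, Nguyen, Farouk, Castillo, Lindqvist and Lund (Lieutenant Colonel).
Among Fontaine, Nguyen, Farouk, Castillo, Lindqvist and Lund, by date of commissioning (earlier first): Fontaine (Dec 4, 2001) before Nguyen (Aug 18, 2002) before Farouk, Castillo, Lindqvist and Lund (Jul 10, 2005).
Among Farouk, Castillo, Lindqvist and Lund, by total federal service (higher first): Farouk (30 years) before Castillo (29 years) before Lindqvist (23 years) before Lund (8 years).
Full order: Fontaine, Nguyen, Farouk, Castillo, Lindqvist, Lund.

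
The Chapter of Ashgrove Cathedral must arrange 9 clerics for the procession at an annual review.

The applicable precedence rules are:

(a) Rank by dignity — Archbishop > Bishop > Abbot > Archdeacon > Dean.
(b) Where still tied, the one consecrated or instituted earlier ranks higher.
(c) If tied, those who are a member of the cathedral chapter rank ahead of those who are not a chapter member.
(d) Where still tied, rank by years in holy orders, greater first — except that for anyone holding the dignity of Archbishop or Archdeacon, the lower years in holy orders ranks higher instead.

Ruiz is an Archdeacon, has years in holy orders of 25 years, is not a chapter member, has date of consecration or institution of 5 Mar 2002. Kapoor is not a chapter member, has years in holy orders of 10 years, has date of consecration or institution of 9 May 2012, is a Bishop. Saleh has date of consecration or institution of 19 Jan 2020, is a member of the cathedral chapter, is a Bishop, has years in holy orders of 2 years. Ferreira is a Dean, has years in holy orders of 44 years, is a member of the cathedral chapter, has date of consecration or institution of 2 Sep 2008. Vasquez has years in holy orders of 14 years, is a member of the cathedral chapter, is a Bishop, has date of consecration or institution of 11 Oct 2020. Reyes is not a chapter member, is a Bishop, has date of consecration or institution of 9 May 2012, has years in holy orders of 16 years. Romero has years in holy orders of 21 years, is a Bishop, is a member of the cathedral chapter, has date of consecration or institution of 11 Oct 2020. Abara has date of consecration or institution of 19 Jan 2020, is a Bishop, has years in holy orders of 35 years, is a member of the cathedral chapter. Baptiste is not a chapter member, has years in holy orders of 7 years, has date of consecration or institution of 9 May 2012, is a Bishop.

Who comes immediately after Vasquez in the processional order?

Ruiz

By dignity: Reyes, Kapoor, Baptiste, Abara, Saleh, Romero and Vasquez (Bishop); then Ruiz (Archdeacon); then Ferreira (Dean).
Among Reyes, Kapoor, Baptiste, Abara, Saleh, Romero and Vasquez, by date of consecration or institution (earlier first): Reyes, Kapoor and Baptiste (9 May 2012) before Abara and Saleh (19 Jan 2020) before Romero and Vasquez (11 Oct 2020).
Reyes, Kapoor and Baptiste are each not a chapter member, so the next rule applies.
Among Reyes, Kapoor and Baptiste, by years in holy orders (higher first): Reyes (16 years) before Kapoor (10 years) before Baptiste (7 years).
Abara and Saleh are each a member of the cathedral chapter, so the next rule applies.
Among Abara and Saleh, by years in holy orders (higher first): Abara (35 years) before Saleh (2 years).
Romero and Vasquez are each a member of the cathedral chapter, so the next rule applies.
Among Romero and Vasquez, by years in holy orders (higher first): Romero (21 years) before Vasquez (14 years).
Order: Reyes, Kapoor, Baptiste, Abara, Saleh, Romero, Vasquez, Ruiz, Ferreira.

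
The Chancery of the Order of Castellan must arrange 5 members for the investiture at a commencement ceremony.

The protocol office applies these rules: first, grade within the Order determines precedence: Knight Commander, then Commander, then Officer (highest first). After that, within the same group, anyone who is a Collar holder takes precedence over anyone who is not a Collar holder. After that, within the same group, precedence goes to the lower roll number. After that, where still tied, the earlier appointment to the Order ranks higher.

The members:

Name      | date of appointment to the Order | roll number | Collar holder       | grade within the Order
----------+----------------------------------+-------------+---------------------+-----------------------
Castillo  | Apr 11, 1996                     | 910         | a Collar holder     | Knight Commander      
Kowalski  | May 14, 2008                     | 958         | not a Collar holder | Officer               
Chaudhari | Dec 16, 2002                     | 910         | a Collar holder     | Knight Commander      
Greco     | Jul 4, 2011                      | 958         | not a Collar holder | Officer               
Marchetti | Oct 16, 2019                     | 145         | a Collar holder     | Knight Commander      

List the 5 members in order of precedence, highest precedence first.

Marchetti, Castillo, Chaudhari, Kowalski, Greco

By grade within the Order: Marchetti, Castillo and Chaudhari (Knight Commander); then Kowalski and Greco (Officer).
Marchetti, Castillo and Chaudhari are each a Collar holder, so the next rule applies.
Among Marchetti, Castillo and Chaudhari, by roll number (lower first): Marchetti (145) before Castillo and Chaudhari (910).
Among Castillo and Chaudhari, by date of appointment to the Order (earlier first): Castillo (Apr 11, 1996) before Chaudhari (Dec 16, 2002).
Kowalski and Greco are each not a Collar holder, so the next rule applies.
Kowalski and Greco both have roll number 958, so the next rule applies.
Among Kowalski and Greco, by date of appointment to the Order (earlier first): Kowalski (May 14, 2008) before Greco (Jul 4, 2011).
Full order: Marchetti, Castillo, Chaudhari, Kowalski, Greco.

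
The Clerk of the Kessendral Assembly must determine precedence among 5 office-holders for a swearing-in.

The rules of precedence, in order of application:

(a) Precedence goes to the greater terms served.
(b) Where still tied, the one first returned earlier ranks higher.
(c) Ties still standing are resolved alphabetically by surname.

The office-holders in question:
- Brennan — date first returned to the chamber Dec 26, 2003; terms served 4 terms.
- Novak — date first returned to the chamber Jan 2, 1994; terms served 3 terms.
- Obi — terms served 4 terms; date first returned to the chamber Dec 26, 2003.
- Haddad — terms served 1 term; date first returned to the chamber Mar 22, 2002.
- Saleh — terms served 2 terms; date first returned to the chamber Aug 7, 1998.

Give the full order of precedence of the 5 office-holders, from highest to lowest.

By terms served (higher first): Brennan and Obi (both 4 terms); then Novak (3 terms); then Saleh (2 terms); then Haddad (1 term).
Brennan and Obi both have date first returned to the chamber Dec 26, 2003, so the next rule applies.
Among Brennan and Obi, alphabetically by surname: Brennan before Obi.
Full order: Brennan, Obi, Novak, Saleh, Haddad.

Brennan, Obi, Novak, Saleh, Haddad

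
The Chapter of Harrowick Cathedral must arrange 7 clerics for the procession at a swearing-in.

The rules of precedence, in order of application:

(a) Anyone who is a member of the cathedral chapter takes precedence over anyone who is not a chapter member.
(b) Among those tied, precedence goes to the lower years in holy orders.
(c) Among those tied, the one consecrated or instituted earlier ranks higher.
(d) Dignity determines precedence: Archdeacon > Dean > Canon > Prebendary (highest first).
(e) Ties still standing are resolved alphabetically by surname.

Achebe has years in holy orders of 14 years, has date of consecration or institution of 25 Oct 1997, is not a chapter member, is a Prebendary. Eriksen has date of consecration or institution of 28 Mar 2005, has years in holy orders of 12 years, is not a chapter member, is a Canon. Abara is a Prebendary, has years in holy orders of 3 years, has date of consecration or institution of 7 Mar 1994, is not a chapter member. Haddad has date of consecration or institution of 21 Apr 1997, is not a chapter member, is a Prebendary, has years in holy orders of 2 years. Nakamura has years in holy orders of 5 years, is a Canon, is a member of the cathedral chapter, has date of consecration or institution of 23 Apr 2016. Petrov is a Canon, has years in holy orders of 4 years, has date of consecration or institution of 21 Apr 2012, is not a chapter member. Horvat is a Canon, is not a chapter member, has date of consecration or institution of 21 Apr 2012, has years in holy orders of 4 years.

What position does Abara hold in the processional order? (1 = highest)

By the first rule: Nakamura (a member of the cathedral chapter); then Haddad, Abara, Horvat, Petrov, Eriksen and Achebe (each not a chapter member).
Among Haddad, Abara, Horvat, Petrov, Eriksen and Achebe, by years in holy orders (lower first): Haddad (2 years) before Abara (3 years) before Horvat and Petrov (4 years) before Eriksen (12 years) before Achebe (14 years).
Horvat and Petrov both have date of consecration or institution 21 Apr 2012, so the next rule applies.
Horvat and Petrov are each Canon, so the next rule applies.
Among Horvat and Petrov, alphabetically by surname: Horvat before Petrov.
Order: Nakamura, Haddad, Abara, Horvat, Petrov, Eriksen, Achebe. So position 3.

3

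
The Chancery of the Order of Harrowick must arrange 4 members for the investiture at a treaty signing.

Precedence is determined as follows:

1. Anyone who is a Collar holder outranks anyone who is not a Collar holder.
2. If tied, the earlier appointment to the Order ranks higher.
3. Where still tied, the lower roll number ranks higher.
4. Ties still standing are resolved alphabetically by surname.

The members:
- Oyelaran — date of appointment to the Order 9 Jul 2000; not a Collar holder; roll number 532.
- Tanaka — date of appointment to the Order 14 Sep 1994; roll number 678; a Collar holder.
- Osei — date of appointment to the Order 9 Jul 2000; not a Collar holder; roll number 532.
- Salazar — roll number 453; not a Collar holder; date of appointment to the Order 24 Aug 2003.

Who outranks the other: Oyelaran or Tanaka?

By the first rule: Tanaka (a Collar holder); then Osei, Oyelaran and Salazar (each not a Collar holder).
Among Osei, Oyelaran and Salazar, by date of appointment to the Order (earlier first): Osei and Oyelaran (9 Jul 2000) before Salazar (24 Aug 2003).
Osei and Oyelaran both have roll number 532, so the next rule applies.
Among Osei and Oyelaran, alphabetically by surname: Osei before Oyelaran.
So Tanaka takes precedence.

Tanaka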